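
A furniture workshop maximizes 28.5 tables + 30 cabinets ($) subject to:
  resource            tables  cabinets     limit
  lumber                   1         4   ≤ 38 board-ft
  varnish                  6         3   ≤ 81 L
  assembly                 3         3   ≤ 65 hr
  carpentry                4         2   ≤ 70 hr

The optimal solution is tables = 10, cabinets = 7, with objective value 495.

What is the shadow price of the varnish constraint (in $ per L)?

4

Binding: lumber and varnish. Non-binding: assembly (14 unused), carpentry (16 unused).
Since assembly, carpentry are not tight, their duals are 0.
From A_Bᵀ y = c: 1·y_lumber + 6·y_varnish = 28.5; 4·y_lumber + 3·y_varnish = 30.
This yields shadow prices y_lumber = 4.5, y_varnish = 4.
Shadow price of varnish = 4.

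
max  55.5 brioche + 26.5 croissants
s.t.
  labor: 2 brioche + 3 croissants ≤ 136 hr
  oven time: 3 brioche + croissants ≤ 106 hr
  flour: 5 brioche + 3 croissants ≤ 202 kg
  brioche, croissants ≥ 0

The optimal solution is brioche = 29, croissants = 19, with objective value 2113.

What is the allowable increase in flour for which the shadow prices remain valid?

Binding constraints: oven time, flour. The basis is B = [[3,1],[5,3]] with det 4.
Per unit increase in flour, x* moves by d = (-0.25, 0.75).
The basis stays optimal until labor becomes binding; allowable increase = 12 kg.

12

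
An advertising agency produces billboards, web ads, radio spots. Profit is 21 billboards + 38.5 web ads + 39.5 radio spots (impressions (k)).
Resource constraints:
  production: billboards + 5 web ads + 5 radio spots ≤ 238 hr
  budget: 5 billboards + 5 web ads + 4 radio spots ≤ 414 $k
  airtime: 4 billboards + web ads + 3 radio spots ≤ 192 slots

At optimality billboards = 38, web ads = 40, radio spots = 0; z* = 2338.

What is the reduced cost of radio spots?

-6

At the optimum: production uses 238 of 238 (binding); budget uses 390 of 414 (slack = 24); airtime uses 192 of 192 (binding).
Slack constraints have shadow price 0 (complementary slackness).
The binding rows give the dual system: 1·y_production + 4·y_airtime = 21 and 5·y_production + 1·y_airtime = 38.5.
Solving: y_production = 7, y_airtime = 3.5.
Reduced cost of radio spots: c₃ − yᵀa₃ = 39.5 − (7·5 + 3.5·3) = 39.5 − 45.5 = -6.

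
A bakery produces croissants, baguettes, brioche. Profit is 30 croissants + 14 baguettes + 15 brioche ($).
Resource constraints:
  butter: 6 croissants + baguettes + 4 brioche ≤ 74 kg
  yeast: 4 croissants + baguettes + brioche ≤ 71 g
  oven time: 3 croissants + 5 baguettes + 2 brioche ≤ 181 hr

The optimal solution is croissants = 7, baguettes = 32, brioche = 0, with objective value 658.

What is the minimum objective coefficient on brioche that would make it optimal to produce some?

20

Check each constraint at x*: butter 74/74 (tight); yeast 60/71 (slack 11); oven time 181/181 (tight).
By complementary slackness, y = 0 for the non-binding constraint.
The binding rows give the dual system: 6·y_butter + 3·y_oven time = 30 and 1·y_butter + 5·y_oven time = 14.
→ y_butter = 4 and y_oven time = 2.
brioche enters the basis when its profit ≥ yᵀa₃ = 4·4 + 2·2 = 20.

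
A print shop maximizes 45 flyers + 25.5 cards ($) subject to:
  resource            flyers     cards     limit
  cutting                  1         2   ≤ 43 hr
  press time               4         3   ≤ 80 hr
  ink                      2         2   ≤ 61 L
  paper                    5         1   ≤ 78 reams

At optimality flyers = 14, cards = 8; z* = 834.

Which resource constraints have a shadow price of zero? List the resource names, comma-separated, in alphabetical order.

cutting: 30/43 (slack 13)
press time: 80/80 (binding)
ink: 44/61 (slack 17)
paper: 78/78 (binding)
By complementary slackness, a constraint with positive slack has shadow price 0 → cutting, ink.

cutting, ink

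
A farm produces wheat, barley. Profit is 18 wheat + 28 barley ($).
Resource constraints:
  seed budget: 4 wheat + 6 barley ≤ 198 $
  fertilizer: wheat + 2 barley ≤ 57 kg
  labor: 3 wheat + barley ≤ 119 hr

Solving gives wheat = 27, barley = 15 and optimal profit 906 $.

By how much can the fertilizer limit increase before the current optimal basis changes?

9

Binding constraints: seed budget, fertilizer. The basis is B = [[4,6],[1,2]] with det 2.
Per unit increase in fertilizer, x* moves by d = (-3, 2).
The basis stays optimal until wheat reaches 0; allowable increase = 9 kg.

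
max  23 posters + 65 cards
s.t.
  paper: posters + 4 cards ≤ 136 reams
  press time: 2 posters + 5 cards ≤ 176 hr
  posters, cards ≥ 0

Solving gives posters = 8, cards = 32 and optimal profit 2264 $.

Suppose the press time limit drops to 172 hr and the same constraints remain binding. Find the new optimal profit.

2228

At the optimum: paper uses 136 of 136 (binding); press time uses 176 of 176 (binding).
The binding rows give the dual system: 1·y_paper + 2·y_press time = 23 and 4·y_paper + 5·y_press time = 65.
This yields shadow prices y_paper = 5, y_press time = 9.
Δz = y_press time·Δb = 9 × (-4) = -36, so new z* = 2264 − 36 = 2228.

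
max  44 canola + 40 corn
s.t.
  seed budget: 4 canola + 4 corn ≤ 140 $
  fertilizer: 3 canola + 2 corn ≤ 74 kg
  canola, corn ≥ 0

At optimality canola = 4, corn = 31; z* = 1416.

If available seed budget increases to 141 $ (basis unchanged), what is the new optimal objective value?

1424

Both seed budget and fertilizer are binding at x*.
The binding rows give the dual system: 4·y_seed budget + 3·y_fertilizer = 44 and 4·y_seed budget + 2·y_fertilizer = 40.
→ y_seed budget = 8 and y_fertilizer = 4.
Δz = y_seed budget·Δb = 8 × (1) = 8, so new z* = 1416 + 8 = 1424.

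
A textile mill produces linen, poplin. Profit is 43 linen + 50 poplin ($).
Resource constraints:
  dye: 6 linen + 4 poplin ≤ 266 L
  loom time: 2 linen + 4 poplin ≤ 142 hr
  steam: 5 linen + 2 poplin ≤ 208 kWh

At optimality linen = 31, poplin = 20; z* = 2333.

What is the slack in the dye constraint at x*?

dye used = 6·31 + 4·20 = 266; slack = 266 − 266 = 0.

0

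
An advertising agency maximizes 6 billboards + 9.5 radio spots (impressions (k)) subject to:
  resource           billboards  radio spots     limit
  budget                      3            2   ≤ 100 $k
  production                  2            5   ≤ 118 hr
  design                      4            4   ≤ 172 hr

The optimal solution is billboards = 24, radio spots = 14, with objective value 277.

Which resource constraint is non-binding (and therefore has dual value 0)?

design

budget: 100/100 (binding)
production: 118/118 (binding)
design: 152/172 (slack 20)
By complementary slackness, a constraint with positive slack has shadow price 0 → design.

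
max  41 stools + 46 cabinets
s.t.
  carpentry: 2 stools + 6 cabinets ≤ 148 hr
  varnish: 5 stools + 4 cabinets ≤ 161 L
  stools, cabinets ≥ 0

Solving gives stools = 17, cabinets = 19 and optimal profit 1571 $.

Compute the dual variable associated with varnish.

7

At the optimum: carpentry uses 148 of 148 (binding); varnish uses 161 of 161 (binding).
The binding rows give the dual system: 2·y_carpentry + 5·y_varnish = 41 and 6·y_carpentry + 4·y_varnish = 46.
→ y_carpentry = 3 and y_varnish = 7.
Shadow price of varnish = 7.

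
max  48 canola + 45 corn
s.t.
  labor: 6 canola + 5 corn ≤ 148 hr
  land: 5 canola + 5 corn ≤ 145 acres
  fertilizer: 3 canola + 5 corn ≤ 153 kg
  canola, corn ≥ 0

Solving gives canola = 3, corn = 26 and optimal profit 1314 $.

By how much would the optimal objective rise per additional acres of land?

6

Check each constraint at x*: labor 148/148 (tight); land 145/145 (tight); fertilizer 139/153 (slack 14).
Slack constraints have shadow price 0 (complementary slackness).
From A_Bᵀ y = c: 6·y_labor + 5·y_land = 48; 5·y_labor + 5·y_land = 45.
Solving: y_labor = 3, y_land = 6.
Shadow price of land = 6.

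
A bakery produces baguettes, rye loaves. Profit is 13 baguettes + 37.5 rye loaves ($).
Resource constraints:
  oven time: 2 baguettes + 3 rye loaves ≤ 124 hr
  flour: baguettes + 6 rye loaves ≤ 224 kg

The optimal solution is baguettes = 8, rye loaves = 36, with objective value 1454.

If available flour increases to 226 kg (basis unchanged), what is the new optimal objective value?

1462

Check each constraint at x*: oven time 124/124 (tight); flour 224/224 (tight).
The binding rows give the dual system: 2·y_oven time + 1·y_flour = 13 and 3·y_oven time + 6·y_flour = 37.5.
→ y_oven time = 4.5 and y_flour = 4.
Δz = y_flour·Δb = 4 × (2) = 8, so new z* = 1454 + 8 = 1462.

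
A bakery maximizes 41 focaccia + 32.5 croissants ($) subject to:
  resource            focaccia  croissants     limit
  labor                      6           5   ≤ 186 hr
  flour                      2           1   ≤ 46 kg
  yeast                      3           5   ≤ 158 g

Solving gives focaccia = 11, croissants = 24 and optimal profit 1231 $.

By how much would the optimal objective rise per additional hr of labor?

6

Check each constraint at x*: labor 186/186 (tight); flour 46/46 (tight); yeast 153/158 (slack 5).
By complementary slackness, y = 0 for the non-binding constraint.
Dual feasibility on the basic columns requires 6·y_labor + 2·y_flour = 41, 5·y_labor + 1·y_flour = 32.5.
→ y_labor = 6 and y_flour = 2.5.
Shadow price of labor = 6.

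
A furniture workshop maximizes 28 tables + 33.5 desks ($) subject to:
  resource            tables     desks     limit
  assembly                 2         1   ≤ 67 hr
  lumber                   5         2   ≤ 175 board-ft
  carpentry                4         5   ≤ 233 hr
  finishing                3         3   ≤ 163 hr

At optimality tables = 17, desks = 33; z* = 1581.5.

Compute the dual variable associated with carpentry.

Binding: assembly and carpentry. Non-binding: lumber (24 unused), finishing (13 unused).
Slack constraints have shadow price 0 (complementary slackness).
From A_Bᵀ y = c: 2·y_assembly + 4·y_carpentry = 28; 1·y_assembly + 5·y_carpentry = 33.5.
This yields shadow prices y_assembly = 1, y_carpentry = 6.5.
Shadow price of carpentry = 6.5.

6.5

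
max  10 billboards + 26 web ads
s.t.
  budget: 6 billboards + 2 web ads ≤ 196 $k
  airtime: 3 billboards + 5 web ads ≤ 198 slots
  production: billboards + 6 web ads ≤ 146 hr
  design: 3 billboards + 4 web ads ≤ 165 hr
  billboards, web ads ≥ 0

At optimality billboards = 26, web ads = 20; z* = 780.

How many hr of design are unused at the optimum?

7

design used = 3·26 + 4·20 = 158; slack = 165 − 158 = 7.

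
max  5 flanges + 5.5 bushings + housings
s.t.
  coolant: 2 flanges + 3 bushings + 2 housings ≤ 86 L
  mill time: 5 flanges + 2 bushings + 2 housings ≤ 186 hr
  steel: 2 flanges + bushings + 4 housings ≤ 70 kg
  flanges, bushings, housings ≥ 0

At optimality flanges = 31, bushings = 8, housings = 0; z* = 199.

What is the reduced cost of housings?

At the optimum: coolant uses 86 of 86 (binding); mill time uses 171 of 186 (slack = 15); steel uses 70 of 70 (binding).
Slack constraints have shadow price 0 (complementary slackness).
From A_Bᵀ y = c: 2·y_coolant + 2·y_steel = 5; 3·y_coolant + 1·y_steel = 5.5.
This yields shadow prices y_coolant = 1.5, y_steel = 1.
Reduced cost of housings: c₃ − yᵀa₃ = 1 − (1.5·2 + 1·4) = 1 − 7 = -6.

-6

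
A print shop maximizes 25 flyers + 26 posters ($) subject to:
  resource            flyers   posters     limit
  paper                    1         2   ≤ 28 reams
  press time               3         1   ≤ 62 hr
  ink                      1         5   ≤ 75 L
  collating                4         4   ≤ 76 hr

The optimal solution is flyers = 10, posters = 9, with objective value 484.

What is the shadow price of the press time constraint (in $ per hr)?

0

Check each constraint at x*: paper 28/28 (tight); press time 39/62 (slack 23); ink 55/75 (slack 20); collating 76/76 (tight).
By complementary slackness, y = 0 for the non-binding constraints.
From A_Bᵀ y = c: 1·y_paper + 4·y_collating = 25; 2·y_paper + 4·y_collating = 26.
→ y_paper = 1 and y_collating = 6.
Shadow price of press time = 0.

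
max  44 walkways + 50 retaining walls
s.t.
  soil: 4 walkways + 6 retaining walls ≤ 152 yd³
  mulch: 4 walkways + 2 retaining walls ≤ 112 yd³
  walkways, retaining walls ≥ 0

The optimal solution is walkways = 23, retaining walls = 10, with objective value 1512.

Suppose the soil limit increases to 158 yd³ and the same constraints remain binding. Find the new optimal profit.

Check each constraint at x*: soil 152/152 (tight); mulch 112/112 (tight).
From A_Bᵀ y = c: 4·y_soil + 4·y_mulch = 44; 6·y_soil + 2·y_mulch = 50.
This yields shadow prices y_soil = 7, y_mulch = 4.
Δz = y_soil·Δb = 7 × (6) = 42, so new z* = 1512 + 42 = 1554.

1554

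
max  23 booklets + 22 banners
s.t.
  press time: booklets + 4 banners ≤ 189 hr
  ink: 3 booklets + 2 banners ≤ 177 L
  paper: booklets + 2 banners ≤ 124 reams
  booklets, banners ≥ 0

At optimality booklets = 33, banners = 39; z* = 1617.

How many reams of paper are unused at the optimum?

13

paper used = 1·33 + 2·39 = 111; slack = 124 − 111 = 13.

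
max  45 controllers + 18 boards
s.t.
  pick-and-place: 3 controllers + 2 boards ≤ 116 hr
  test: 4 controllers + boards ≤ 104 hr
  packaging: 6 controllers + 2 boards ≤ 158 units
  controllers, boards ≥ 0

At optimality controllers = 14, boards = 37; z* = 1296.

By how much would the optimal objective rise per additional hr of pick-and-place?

3

Binding: pick-and-place and packaging. Non-binding: test (11 unused).
By complementary slackness, y = 0 for the non-binding constraint.
From A_Bᵀ y = c: 3·y_pick-and-place + 6·y_packaging = 45; 2·y_pick-and-place + 2·y_packaging = 18.
This yields shadow prices y_pick-and-place = 3, y_packaging = 6.
Shadow price of pick-and-place = 3.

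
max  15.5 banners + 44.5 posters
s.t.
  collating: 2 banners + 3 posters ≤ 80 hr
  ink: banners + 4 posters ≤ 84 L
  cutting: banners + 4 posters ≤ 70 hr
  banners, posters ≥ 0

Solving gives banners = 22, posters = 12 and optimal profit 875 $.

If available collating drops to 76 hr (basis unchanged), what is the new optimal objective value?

861

Check each constraint at x*: collating 80/80 (tight); ink 70/84 (slack 14); cutting 70/70 (tight).
Slack constraints have shadow price 0 (complementary slackness).
Dual feasibility on the basic columns requires 2·y_collating + 1·y_cutting = 15.5, 3·y_collating + 4·y_cutting = 44.5.
→ y_collating = 3.5 and y_cutting = 8.5.
Δz = y_collating·Δb = 3.5 × (-4) = -14, so new z* = 875 − 14 = 861.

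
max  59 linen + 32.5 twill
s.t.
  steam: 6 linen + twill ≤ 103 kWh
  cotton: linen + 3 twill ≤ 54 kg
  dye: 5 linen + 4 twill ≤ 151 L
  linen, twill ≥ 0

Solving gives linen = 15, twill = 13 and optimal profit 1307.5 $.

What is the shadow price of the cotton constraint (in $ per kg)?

Binding: steam and cotton. Non-binding: dye (24 unused).
Slack constraints have shadow price 0 (complementary slackness).
From A_Bᵀ y = c: 6·y_steam + 1·y_cotton = 59; 1·y_steam + 3·y_cotton = 32.5.
→ y_steam = 8.5 and y_cotton = 8.
Shadow price of cotton = 8.

8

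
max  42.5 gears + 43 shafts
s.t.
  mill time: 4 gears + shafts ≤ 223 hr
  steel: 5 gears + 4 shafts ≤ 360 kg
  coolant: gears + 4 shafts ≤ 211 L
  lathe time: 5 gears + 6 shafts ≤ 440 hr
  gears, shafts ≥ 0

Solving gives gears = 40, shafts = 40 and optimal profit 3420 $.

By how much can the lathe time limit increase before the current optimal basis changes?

6.875

Binding constraints: steel, lathe time. The basis is B = [[5,4],[5,6]] with det 10.
Per unit increase in lathe time, x* moves by d = (-0.4, 0.5).
The basis stays optimal until coolant becomes binding; allowable increase = 6.875 hr.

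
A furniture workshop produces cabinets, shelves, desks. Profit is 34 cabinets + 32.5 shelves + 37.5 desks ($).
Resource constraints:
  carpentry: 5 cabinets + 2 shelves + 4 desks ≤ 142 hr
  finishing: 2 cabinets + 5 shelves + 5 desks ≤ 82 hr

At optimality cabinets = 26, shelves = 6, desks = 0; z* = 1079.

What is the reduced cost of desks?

Both carpentry and finishing are binding at x*.
Dual feasibility on the basic columns requires 5·y_carpentry + 2·y_finishing = 34, 2·y_carpentry + 5·y_finishing = 32.5.
This yields shadow prices y_carpentry = 5, y_finishing = 4.5.
Reduced cost of desks: c₃ − yᵀa₃ = 37.5 − (5·4 + 4.5·5) = 37.5 − 42.5 = -5.

-5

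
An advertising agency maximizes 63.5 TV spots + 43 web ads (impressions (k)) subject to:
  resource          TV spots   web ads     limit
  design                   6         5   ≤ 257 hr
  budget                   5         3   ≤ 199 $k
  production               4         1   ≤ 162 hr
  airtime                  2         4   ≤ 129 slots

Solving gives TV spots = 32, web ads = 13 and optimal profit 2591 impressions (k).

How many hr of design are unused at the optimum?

0

design used = 6·32 + 5·13 = 257; slack = 257 − 257 = 0.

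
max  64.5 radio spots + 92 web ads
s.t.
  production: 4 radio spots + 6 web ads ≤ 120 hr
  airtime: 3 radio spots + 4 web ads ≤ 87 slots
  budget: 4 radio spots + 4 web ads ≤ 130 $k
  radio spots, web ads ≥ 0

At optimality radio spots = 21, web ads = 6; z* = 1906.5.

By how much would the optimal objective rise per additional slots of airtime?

9.5

Binding: production and airtime. Non-binding: budget (22 unused).
By complementary slackness, y = 0 for the non-binding constraint.
The binding rows give the dual system: 4·y_production + 3·y_airtime = 64.5 and 6·y_production + 4·y_airtime = 92.
This yields shadow prices y_production = 9, y_airtime = 9.5.
Shadow price of airtime = 9.5.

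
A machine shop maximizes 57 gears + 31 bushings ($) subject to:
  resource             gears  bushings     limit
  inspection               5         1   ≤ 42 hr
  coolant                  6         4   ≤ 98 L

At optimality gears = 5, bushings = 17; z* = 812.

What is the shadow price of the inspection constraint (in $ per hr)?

3

At the optimum: inspection uses 42 of 42 (binding); coolant uses 98 of 98 (binding).
From A_Bᵀ y = c: 5·y_inspection + 6·y_coolant = 57; 1·y_inspection + 4·y_coolant = 31.
This yields shadow prices y_inspection = 3, y_coolant = 7.
Shadow price of inspection = 3.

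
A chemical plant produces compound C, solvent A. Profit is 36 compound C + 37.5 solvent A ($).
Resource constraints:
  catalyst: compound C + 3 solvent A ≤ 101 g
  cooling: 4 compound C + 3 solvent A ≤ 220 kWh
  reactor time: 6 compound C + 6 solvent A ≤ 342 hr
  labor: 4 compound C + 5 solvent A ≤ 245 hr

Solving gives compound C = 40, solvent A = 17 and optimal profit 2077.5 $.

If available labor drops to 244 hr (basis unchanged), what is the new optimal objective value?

Check each constraint at x*: catalyst 91/101 (slack 10); cooling 211/220 (slack 9); reactor time 342/342 (tight); labor 245/245 (tight).
Since catalyst, cooling are not tight, their duals are 0.
The binding rows give the dual system: 6·y_reactor time + 4·y_labor = 36 and 6·y_reactor time + 5·y_labor = 37.5.
This yields shadow prices y_reactor time = 5, y_labor = 1.5.
Δz = y_labor·Δb = 1.5 × (-1) = -1.5, so new z* = 2077.5 − 1.5 = 2076.

2076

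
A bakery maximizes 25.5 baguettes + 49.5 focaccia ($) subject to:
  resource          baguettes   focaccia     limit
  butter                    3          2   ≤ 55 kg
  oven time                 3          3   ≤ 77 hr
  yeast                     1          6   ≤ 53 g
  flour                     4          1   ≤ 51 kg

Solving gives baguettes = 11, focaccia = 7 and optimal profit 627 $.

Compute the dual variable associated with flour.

4.5

At the optimum: butter uses 47 of 55 (slack = 8); oven time uses 54 of 77 (slack = 23); yeast uses 53 of 53 (binding); flour uses 51 of 51 (binding).
Slack constraints have shadow price 0 (complementary slackness).
The binding rows give the dual system: 1·y_yeast + 4·y_flour = 25.5 and 6·y_yeast + 1·y_flour = 49.5.
Solving: y_yeast = 7.5, y_flour = 4.5.
Shadow price of flour = 4.5.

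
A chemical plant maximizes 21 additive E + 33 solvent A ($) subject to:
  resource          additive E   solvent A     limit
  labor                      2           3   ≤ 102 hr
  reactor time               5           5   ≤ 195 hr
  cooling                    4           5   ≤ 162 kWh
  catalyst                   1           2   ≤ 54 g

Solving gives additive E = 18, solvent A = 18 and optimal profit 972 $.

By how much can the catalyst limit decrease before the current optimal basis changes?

Binding constraints: cooling, catalyst. The basis is B = [[4,5],[1,2]] with det 3.
Per unit decrease in catalyst, x* moves by d = (1.6667, -1.3333).
The basis stays optimal until reactor time becomes binding; allowable decrease = 9 g.

9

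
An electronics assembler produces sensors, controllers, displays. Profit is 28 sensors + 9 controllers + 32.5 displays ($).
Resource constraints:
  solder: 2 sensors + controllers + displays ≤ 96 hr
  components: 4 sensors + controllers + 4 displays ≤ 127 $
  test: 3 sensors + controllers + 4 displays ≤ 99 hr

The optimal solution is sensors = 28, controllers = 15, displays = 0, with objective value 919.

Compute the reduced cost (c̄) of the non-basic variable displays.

-3.5

At the optimum: solder uses 71 of 96 (slack = 25); components uses 127 of 127 (binding); test uses 99 of 99 (binding).
Since solder is not tight, its dual is 0.
The binding rows give the dual system: 4·y_components + 3·y_test = 28 and 1·y_components + 1·y_test = 9.
Solving: y_components = 1, y_test = 8.
Reduced cost of displays: c₃ − yᵀa₃ = 32.5 − (1·4 + 8·4) = 32.5 − 36 = -3.5.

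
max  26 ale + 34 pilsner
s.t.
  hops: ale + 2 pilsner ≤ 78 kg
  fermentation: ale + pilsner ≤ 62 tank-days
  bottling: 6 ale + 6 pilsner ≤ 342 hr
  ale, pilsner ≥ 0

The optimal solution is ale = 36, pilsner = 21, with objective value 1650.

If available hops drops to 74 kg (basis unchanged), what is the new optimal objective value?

At the optimum: hops uses 78 of 78 (binding); fermentation uses 57 of 62 (slack = 5); bottling uses 342 of 342 (binding).
Since fermentation is not tight, its dual is 0.
From A_Bᵀ y = c: 1·y_hops + 6·y_bottling = 26; 2·y_hops + 6·y_bottling = 34.
This yields shadow prices y_hops = 8, y_bottling = 3.
Δz = y_hops·Δb = 8 × (-4) = -32, so new z* = 1650 − 32 = 1618.

1618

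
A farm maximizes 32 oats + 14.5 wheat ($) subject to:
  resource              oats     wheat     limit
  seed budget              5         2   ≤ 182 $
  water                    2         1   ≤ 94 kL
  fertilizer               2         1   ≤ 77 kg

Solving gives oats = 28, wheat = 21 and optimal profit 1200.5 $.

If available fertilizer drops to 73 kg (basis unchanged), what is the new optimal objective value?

1166.5

At the optimum: seed budget uses 182 of 182 (binding); water uses 77 of 94 (slack = 17); fertilizer uses 77 of 77 (binding).
Since water is not tight, its dual is 0.
The binding rows give the dual system: 5·y_seed budget + 2·y_fertilizer = 32 and 2·y_seed budget + 1·y_fertilizer = 14.5.
This yields shadow prices y_seed budget = 3, y_fertilizer = 8.5.
Δz = y_fertilizer·Δb = 8.5 × (-4) = -34, so new z* = 1200.5 − 34 = 1166.5.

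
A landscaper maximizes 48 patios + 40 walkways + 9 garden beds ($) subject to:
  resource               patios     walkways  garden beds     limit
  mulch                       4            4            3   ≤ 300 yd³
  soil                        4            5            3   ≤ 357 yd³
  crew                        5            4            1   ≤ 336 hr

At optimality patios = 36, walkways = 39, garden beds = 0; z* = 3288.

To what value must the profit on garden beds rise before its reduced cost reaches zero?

14

At the optimum: mulch uses 300 of 300 (binding); soil uses 339 of 357 (slack = 18); crew uses 336 of 336 (binding).
Since soil is not tight, its dual is 0.
Dual feasibility on the basic columns requires 4·y_mulch + 5·y_crew = 48, 4·y_mulch + 4·y_crew = 40.
This yields shadow prices y_mulch = 2, y_crew = 8.
garden beds enters the basis when its profit ≥ yᵀa₃ = 2·3 + 8·1 = 14.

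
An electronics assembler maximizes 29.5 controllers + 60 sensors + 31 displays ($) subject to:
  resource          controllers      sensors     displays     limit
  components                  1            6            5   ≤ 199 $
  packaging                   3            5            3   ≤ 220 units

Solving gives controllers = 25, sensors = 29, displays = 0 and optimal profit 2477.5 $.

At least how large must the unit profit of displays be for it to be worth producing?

39.5

Both components and packaging are binding at x*.
From A_Bᵀ y = c: 1·y_components + 3·y_packaging = 29.5; 6·y_components + 5·y_packaging = 60.
→ y_components = 2.5 and y_packaging = 9.
displays enters the basis when its profit ≥ yᵀa₃ = 2.5·5 + 9·3 = 39.5.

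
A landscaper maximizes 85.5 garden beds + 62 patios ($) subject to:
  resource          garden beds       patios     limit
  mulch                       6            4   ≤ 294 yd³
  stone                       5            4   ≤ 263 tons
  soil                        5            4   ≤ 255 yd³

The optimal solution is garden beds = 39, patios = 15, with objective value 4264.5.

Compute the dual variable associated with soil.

7.5

At the optimum: mulch uses 294 of 294 (binding); stone uses 255 of 263 (slack = 8); soil uses 255 of 255 (binding).
Slack constraints have shadow price 0 (complementary slackness).
Dual feasibility on the basic columns requires 6·y_mulch + 5·y_soil = 85.5, 4·y_mulch + 4·y_soil = 62.
This yields shadow prices y_mulch = 8, y_soil = 7.5.
Shadow price of soil = 7.5.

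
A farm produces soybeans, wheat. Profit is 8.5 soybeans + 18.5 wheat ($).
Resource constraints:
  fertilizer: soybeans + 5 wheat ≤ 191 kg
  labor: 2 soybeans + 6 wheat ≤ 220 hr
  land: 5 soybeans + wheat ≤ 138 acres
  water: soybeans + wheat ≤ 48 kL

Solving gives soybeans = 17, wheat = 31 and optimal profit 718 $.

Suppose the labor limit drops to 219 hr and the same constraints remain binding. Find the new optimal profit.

Binding: labor and water. Non-binding: fertilizer (19 unused), land (22 unused).
Since fertilizer, land are not tight, their duals are 0.
From A_Bᵀ y = c: 2·y_labor + 1·y_water = 8.5; 6·y_labor + 1·y_water = 18.5.
This yields shadow prices y_labor = 2.5, y_water = 3.5.
Δz = y_labor·Δb = 2.5 × (-1) = -2.5, so new z* = 718 − 2.5 = 715.5.

715.5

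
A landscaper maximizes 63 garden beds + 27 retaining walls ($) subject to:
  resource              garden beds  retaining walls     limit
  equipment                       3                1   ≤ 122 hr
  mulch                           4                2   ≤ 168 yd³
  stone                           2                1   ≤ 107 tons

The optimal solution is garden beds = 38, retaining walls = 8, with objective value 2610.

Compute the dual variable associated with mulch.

9

Check each constraint at x*: equipment 122/122 (tight); mulch 168/168 (tight); stone 84/107 (slack 23).
Slack constraints have shadow price 0 (complementary slackness).
From A_Bᵀ y = c: 3·y_equipment + 4·y_mulch = 63; 1·y_equipment + 2·y_mulch = 27.
Solving: y_equipment = 9, y_mulch = 9.
Shadow price of mulch = 9.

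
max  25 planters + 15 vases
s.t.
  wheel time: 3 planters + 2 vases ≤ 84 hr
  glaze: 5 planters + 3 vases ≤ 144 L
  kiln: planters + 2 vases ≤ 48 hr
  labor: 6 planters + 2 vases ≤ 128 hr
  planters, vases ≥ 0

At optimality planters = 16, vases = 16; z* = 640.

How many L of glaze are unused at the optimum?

glaze used = 5·16 + 3·16 = 128; slack = 144 − 128 = 16.

16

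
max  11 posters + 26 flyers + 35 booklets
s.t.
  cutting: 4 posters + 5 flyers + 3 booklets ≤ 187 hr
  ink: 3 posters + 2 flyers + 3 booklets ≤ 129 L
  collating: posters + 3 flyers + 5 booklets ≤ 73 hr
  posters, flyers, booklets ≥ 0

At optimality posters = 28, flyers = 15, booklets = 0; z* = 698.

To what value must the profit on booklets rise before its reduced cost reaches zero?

Binding: cutting and collating. Non-binding: ink (15 unused).
Since ink is not tight, its dual is 0.
Dual feasibility on the basic columns requires 4·y_cutting + 1·y_collating = 11, 5·y_cutting + 3·y_collating = 26.
This yields shadow prices y_cutting = 1, y_collating = 7.
booklets enters the basis when its profit ≥ yᵀa₃ = 1·3 + 7·5 = 38.

38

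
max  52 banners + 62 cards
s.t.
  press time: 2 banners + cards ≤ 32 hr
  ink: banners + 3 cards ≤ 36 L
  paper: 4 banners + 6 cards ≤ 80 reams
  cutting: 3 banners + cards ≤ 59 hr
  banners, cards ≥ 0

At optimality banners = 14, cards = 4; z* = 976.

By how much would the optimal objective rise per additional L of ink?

At the optimum: press time uses 32 of 32 (binding); ink uses 26 of 36 (slack = 10); paper uses 80 of 80 (binding); cutting uses 46 of 59 (slack = 13).
By complementary slackness, y = 0 for the non-binding constraints.
The binding rows give the dual system: 2·y_press time + 4·y_paper = 52 and 1·y_press time + 6·y_paper = 62.
Solving: y_press time = 8, y_paper = 9.
Shadow price of ink = 0.

0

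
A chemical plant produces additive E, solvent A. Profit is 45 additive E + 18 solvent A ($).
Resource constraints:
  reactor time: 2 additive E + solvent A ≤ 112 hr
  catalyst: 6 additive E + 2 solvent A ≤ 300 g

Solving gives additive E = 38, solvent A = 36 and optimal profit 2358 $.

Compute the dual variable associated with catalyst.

4.5

Check each constraint at x*: reactor time 112/112 (tight); catalyst 300/300 (tight).
From A_Bᵀ y = c: 2·y_reactor time + 6·y_catalyst = 45; 1·y_reactor time + 2·y_catalyst = 18.
This yields shadow prices y_reactor time = 9, y_catalyst = 4.5.
Shadow price of catalyst = 4.5.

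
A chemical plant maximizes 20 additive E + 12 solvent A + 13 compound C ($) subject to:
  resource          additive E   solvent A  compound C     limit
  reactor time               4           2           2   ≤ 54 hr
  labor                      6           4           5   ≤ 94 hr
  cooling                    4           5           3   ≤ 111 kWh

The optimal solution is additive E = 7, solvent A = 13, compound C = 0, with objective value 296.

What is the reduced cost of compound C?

Check each constraint at x*: reactor time 54/54 (tight); labor 94/94 (tight); cooling 93/111 (slack 18).
Since cooling is not tight, its dual is 0.
From A_Bᵀ y = c: 4·y_reactor time + 6·y_labor = 20; 2·y_reactor time + 4·y_labor = 12.
→ y_reactor time = 2 and y_labor = 2.
Reduced cost of compound C: c₃ − yᵀa₃ = 13 − (2·2 + 2·5) = 13 − 14 = -1.

-1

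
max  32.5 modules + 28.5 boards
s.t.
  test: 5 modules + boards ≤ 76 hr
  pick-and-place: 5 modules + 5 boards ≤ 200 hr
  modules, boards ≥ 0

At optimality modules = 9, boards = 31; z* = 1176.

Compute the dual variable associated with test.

1

Check each constraint at x*: test 76/76 (tight); pick-and-place 200/200 (tight).
From A_Bᵀ y = c: 5·y_test + 5·y_pick-and-place = 32.5; 1·y_test + 5·y_pick-and-place = 28.5.
Solving: y_test = 1, y_pick-and-place = 5.5.
Shadow price of test = 1.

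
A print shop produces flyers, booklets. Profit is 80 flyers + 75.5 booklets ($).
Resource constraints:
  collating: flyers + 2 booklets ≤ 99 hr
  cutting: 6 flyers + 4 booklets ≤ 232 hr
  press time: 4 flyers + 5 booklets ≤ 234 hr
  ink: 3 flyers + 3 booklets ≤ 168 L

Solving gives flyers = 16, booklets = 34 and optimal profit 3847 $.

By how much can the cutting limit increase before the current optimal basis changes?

84

Binding constraints: cutting, press time. The basis is B = [[6,4],[4,5]] with det 14.
Per unit increase in cutting, x* moves by d = (0.3571, -0.2857).
The basis stays optimal until ink becomes binding; allowable increase = 84 hr.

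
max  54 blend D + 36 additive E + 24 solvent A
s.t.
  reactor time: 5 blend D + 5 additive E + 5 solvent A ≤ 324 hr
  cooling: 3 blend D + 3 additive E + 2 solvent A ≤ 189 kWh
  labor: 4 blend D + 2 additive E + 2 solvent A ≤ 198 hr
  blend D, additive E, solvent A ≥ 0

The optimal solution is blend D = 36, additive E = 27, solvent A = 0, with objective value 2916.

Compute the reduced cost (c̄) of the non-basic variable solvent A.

-6

At the optimum: reactor time uses 315 of 324 (slack = 9); cooling uses 189 of 189 (binding); labor uses 198 of 198 (binding).
By complementary slackness, y = 0 for the non-binding constraint.
Dual feasibility on the basic columns requires 3·y_cooling + 4·y_labor = 54, 3·y_cooling + 2·y_labor = 36.
Solving: y_cooling = 6, y_labor = 9.
Reduced cost of solvent A: c₃ − yᵀa₃ = 24 − (6·2 + 9·2) = 24 − 30 = -6.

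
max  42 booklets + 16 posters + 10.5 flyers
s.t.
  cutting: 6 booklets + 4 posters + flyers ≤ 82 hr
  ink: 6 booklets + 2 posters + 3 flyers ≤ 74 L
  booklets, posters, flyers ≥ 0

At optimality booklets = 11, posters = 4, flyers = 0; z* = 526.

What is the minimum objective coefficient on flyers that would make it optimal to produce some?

At the optimum: cutting uses 82 of 82 (binding); ink uses 74 of 74 (binding).
From A_Bᵀ y = c: 6·y_cutting + 6·y_ink = 42; 4·y_cutting + 2·y_ink = 16.
→ y_cutting = 1 and y_ink = 6.
flyers enters the basis when its profit ≥ yᵀa₃ = 1·1 + 6·3 = 19.

19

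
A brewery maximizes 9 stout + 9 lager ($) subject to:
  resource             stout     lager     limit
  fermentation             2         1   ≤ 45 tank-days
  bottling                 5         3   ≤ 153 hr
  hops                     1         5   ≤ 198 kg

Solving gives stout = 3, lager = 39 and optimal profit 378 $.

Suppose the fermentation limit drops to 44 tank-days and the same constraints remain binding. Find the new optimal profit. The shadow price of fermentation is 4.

374

Δb = -1, so new z* = 378 + (4)·(-1) = 378 − 4 = 374.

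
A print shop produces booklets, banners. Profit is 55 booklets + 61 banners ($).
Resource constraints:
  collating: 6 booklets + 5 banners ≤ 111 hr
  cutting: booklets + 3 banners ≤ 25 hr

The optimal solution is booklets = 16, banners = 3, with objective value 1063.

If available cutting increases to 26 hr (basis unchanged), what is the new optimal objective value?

1070

Both collating and cutting are binding at x*.
Dual feasibility on the basic columns requires 6·y_collating + 1·y_cutting = 55, 5·y_collating + 3·y_cutting = 61.
Solving: y_collating = 8, y_cutting = 7.
Δz = y_cutting·Δb = 7 × (1) = 7, so new z* = 1063 + 7 = 1070.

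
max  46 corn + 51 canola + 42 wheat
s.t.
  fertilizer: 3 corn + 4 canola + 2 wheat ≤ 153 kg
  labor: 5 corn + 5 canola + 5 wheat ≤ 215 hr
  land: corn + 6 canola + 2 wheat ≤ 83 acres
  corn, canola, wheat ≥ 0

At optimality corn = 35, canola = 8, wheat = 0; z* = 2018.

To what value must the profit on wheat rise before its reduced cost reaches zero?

47

Check each constraint at x*: fertilizer 137/153 (slack 16); labor 215/215 (tight); land 83/83 (tight).
By complementary slackness, y = 0 for the non-binding constraint.
Dual feasibility on the basic columns requires 5·y_labor + 1·y_land = 46, 5·y_labor + 6·y_land = 51.
→ y_labor = 9 and y_land = 1.
wheat enters the basis when its profit ≥ yᵀa₃ = 9·5 + 1·2 = 47.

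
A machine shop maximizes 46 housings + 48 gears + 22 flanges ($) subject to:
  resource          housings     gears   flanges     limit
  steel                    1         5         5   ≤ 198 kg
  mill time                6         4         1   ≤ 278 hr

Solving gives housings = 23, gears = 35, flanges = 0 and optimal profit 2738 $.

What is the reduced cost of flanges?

-5

At the optimum: steel uses 198 of 198 (binding); mill time uses 278 of 278 (binding).
From A_Bᵀ y = c: 1·y_steel + 6·y_mill time = 46; 5·y_steel + 4·y_mill time = 48.
This yields shadow prices y_steel = 4, y_mill time = 7.
Reduced cost of flanges: c₃ − yᵀa₃ = 22 − (4·5 + 7·1) = 22 − 27 = -5.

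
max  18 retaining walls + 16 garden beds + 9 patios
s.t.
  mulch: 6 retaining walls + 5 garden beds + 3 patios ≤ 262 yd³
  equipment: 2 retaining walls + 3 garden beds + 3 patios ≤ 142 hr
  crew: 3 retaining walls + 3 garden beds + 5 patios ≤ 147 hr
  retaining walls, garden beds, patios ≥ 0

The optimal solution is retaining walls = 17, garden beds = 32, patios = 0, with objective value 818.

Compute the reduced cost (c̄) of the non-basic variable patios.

Check each constraint at x*: mulch 262/262 (tight); equipment 130/142 (slack 12); crew 147/147 (tight).
By complementary slackness, y = 0 for the non-binding constraint.
From A_Bᵀ y = c: 6·y_mulch + 3·y_crew = 18; 5·y_mulch + 3·y_crew = 16.
Solving: y_mulch = 2, y_crew = 2.
Reduced cost of patios: c₃ − yᵀa₃ = 9 − (2·3 + 2·5) = 9 − 16 = -7.

-7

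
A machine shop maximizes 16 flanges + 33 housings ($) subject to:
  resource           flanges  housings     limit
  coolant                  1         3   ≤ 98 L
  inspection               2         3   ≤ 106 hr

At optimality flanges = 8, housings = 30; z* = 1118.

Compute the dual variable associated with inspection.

5

Check each constraint at x*: coolant 98/98 (tight); inspection 106/106 (tight).
From A_Bᵀ y = c: 1·y_coolant + 2·y_inspection = 16; 3·y_coolant + 3·y_inspection = 33.
This yields shadow prices y_coolant = 6, y_inspection = 5.
Shadow price of inspection = 5.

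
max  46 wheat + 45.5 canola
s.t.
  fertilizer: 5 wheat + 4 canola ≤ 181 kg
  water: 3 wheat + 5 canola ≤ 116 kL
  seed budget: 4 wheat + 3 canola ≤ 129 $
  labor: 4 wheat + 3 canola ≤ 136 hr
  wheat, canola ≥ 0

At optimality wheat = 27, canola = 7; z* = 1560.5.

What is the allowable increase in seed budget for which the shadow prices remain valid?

7

Binding constraints: water, seed budget. The basis is B = [[3,5],[4,3]] with det -11.
Per unit increase in seed budget, x* moves by d = (0.4545, -0.2727).
The basis stays optimal until labor becomes binding; allowable increase = 7 $.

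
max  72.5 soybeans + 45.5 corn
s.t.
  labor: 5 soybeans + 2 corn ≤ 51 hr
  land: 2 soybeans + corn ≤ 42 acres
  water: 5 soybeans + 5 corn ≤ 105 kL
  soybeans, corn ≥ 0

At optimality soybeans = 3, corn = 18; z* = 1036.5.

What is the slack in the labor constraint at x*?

0

labor used = 5·3 + 2·18 = 51; slack = 51 − 51 = 0.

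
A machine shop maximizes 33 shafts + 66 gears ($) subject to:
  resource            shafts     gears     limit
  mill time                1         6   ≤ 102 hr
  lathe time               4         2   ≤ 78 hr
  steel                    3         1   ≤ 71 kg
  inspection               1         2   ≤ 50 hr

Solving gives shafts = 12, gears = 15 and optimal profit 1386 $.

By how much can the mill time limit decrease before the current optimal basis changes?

Binding constraints: mill time, lathe time. The basis is B = [[1,6],[4,2]] with det -22.
Per unit decrease in mill time, x* moves by d = (0.0909, -0.1818).
The basis stays optimal until gears reaches 0; allowable decrease = 82.5 hr.

82.5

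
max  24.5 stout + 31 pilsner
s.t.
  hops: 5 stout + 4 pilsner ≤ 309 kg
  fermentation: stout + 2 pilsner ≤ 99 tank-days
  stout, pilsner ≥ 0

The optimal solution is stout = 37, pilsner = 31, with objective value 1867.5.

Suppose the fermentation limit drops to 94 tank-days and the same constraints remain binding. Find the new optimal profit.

At the optimum: hops uses 309 of 309 (binding); fermentation uses 99 of 99 (binding).
The binding rows give the dual system: 5·y_hops + 1·y_fermentation = 24.5 and 4·y_hops + 2·y_fermentation = 31.
Solving: y_hops = 3, y_fermentation = 9.5.
Δz = y_fermentation·Δb = 9.5 × (-5) = -47.5, so new z* = 1867.5 − 47.5 = 1820.

1820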